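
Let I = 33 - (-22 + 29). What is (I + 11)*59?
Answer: 2183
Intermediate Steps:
I = 26 (I = 33 - 1*7 = 33 - 7 = 26)
(I + 11)*59 = (26 + 11)*59 = 37*59 = 2183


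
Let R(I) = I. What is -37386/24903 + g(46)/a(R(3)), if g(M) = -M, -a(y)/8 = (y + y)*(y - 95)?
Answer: -401551/265632 ≈ -1.5117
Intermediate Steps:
a(y) = -16*y*(-95 + y) (a(y) = -8*(y + y)*(y - 95) = -8*2*y*(-95 + y) = -16*y*(-95 + y))
-37386/24903 + g(46)/a(R(3)) = -37386/24903 + (-1*46)/((16*3*(95 - 1*3))) = -37386*1/24903 - 46*1/(48*(95 - 3)) = -4154/2767 - 46/(16*3*92) = -4154/2767 - 46/4416 = -4154/2767 - 46*1/4416 = -4154/2767 - 1/96 = -401551/265632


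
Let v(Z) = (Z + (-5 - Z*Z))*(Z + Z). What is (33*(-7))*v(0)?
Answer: 0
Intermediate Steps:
v(Z) = 2*Z*(-5 + Z - Z**2) (v(Z) = (Z + (-5 - Z**2))*(2*Z) = (-5 + Z - Z**2)*(2*Z) = 2*Z*(-5 + Z - Z**2))
(33*(-7))*v(0) = (33*(-7))*(2*0*(-5 + 0 - 1*0**2)) = -462*0*(-5 + 0 - 1*0) = -462*0*(-5 + 0 + 0) = -462*0*(-5) = -231*0 = 0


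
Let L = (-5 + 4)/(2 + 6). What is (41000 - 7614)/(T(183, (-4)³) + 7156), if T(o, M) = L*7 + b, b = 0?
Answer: 267088/57241 ≈ 4.6660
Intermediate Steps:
L = -⅛ (L = -1/8 = -1*⅛ = -⅛ ≈ -0.12500)
T(o, M) = -7/8 (T(o, M) = -⅛*7 + 0 = -7/8 + 0 = -7/8)
(41000 - 7614)/(T(183, (-4)³) + 7156) = (41000 - 7614)/(-7/8 + 7156) = 33386/(57241/8) = 33386*(8/57241) = 267088/57241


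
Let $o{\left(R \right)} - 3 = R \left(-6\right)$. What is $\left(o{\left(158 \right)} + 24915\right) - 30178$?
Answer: $-6208$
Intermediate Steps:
$o{\left(R \right)} = 3 - 6 R$ ($o{\left(R \right)} = 3 + R \left(-6\right) = 3 - 6 R$)
$\left(o{\left(158 \right)} + 24915\right) - 30178 = \left(\left(3 - 948\right) + 24915\right) - 30178 = \left(-945 + 24915\right) - 30178 = 23970 - 30178 = -6208$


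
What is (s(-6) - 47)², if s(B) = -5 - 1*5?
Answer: 3249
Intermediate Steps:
s(B) = -10 (s(B) = -5 - 5 = -10)
(s(-6) - 47)² = (-10 - 47)² = (-57)² = 3249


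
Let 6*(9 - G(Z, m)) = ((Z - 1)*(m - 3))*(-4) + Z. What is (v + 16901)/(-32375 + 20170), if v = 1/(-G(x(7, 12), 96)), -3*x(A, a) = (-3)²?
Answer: -8061779/5821785 ≈ -1.3848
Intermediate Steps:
x(A, a) = -3 (x(A, a) = -⅓*(-3)² = -⅓*9 = -3)
G(Z, m) = 9 - Z/6 + 2*(-1 + Z)*(-3 + m)/3 (G(Z, m) = 9 - (((Z - 1)*(m - 3))*(-4) + Z)/6 = 9 - (((-1 + Z)*(-3 + m))*(-4) + Z)/6 = 9 - (-4*(-1 + Z)*(-3 + m) + Z)/6 = 9 - (Z - 4*(-1 + Z)*(-3 + m))/6 = 9 + (-Z/6 + 2*(-1 + Z)*(-3 + m)/3) = 9 - Z/6 + 2*(-1 + Z)*(-3 + m)/3)
v = 2/477 (v = 1/(-(11 - 13/6*(-3) - ⅔*96 + (⅔)*(-3)*96)) = 1/(-(11 + 13/2 - 64 - 192)) = 1/(-1*(-477/2)) = 1/(477/2) = 2/477 ≈ 0.0041929)
(v + 16901)/(-32375 + 20170) = (2/477 + 16901)/(-32375 + 20170) = (8061779/477)/(-12205) = (8061779/477)*(-1/12205) = -8061779/5821785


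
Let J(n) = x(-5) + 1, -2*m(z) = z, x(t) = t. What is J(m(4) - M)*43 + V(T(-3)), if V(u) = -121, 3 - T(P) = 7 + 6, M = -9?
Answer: -293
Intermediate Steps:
T(P) = -10 (T(P) = 3 - (7 + 6) = 3 - 1*13 = 3 - 13 = -10)
m(z) = -z/2
J(n) = -4 (J(n) = -5 + 1 = -4)
J(m(4) - M)*43 + V(T(-3)) = -4*43 - 121 = -172 - 121 = -293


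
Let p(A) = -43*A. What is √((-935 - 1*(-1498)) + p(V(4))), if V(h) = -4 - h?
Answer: √907 ≈ 30.116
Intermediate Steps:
√((-935 - 1*(-1498)) + p(V(4))) = √((-935 - 1*(-1498)) - 43*(-4 - 1*4)) = √((-935 + 1498) - 43*(-4 - 4)) = √(563 - 43*(-8)) = √(563 + 344) = √907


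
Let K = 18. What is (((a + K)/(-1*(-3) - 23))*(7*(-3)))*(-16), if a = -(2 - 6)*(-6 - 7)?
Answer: 2856/5 ≈ 571.20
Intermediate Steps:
a = -52 (a = -(-4)*(-13) = -1*52 = -52)
(((a + K)/(-1*(-3) - 23))*(7*(-3)))*(-16) = (((-52 + 18)/(-1*(-3) - 23))*(7*(-3)))*(-16) = (-34/(3 - 23)*(-21))*(-16) = (-34/(-20)*(-21))*(-16) = (-34*(-1/20)*(-21))*(-16) = ((17/10)*(-21))*(-16) = -357/10*(-16) = 2856/5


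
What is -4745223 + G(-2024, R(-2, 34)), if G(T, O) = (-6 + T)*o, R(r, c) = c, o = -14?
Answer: -4716803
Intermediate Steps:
G(T, O) = 84 - 14*T (G(T, O) = (-6 + T)*(-14) = 84 - 14*T)
-4745223 + G(-2024, R(-2, 34)) = -4745223 + (84 - 14*(-2024)) = -4745223 + (84 + 28336) = -4745223 + 28420 = -4716803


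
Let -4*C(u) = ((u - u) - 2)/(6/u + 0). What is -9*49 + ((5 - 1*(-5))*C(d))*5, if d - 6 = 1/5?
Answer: -2491/6 ≈ -415.17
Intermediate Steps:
d = 31/5 (d = 6 + 1/5 = 6 + 1*(⅕) = 6 + ⅕ = 31/5 ≈ 6.2000)
C(u) = u/12 (C(u) = -((u - u) - 2)/(4*(6/u + 0)) = -(0 - 2)/(4*(6/u)) = -(-1)*u/6/2 = -(-1)*u/12 = u/12)
-9*49 + ((5 - 1*(-5))*C(d))*5 = -9*49 + ((5 - 1*(-5))*((1/12)*(31/5)))*5 = -441 + ((5 + 5)*(31/60))*5 = -441 + (10*(31/60))*5 = -441 + (31/6)*5 = -441 + 155/6 = -2491/6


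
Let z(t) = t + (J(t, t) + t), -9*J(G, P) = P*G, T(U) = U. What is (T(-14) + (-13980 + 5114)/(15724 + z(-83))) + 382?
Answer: 342050/931 ≈ 367.40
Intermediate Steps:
J(G, P) = -G*P/9 (J(G, P) = -P*G/9 = -G*P/9)
z(t) = 2*t - t²/9 (z(t) = t + (-t*t/9 + t) = t + (-t²/9 + t) = t + (t - t²/9) = 2*t - t²/9)
(T(-14) + (-13980 + 5114)/(15724 + z(-83))) + 382 = (-14 + (-13980 + 5114)/(15724 + (⅑)*(-83)*(18 - 1*(-83)))) + 382 = (-14 - 8866/(15724 + (⅑)*(-83)*(18 + 83))) + 382 = (-14 - 8866/(15724 + (⅑)*(-83)*101)) + 382 = (-14 - 8866/(15724 - 8383/9)) + 382 = (-14 - 8866/133133/9) + 382 = (-14 - 8866*9/133133) + 382 = (-14 - 558/931) + 382 = -13592/931 + 382 = 342050/931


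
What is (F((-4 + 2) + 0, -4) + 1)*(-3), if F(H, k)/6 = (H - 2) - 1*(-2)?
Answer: 33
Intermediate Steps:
F(H, k) = 6*H (F(H, k) = 6*((H - 2) - 1*(-2)) = 6*((-2 + H) + 2) = 6*H)
(F((-4 + 2) + 0, -4) + 1)*(-3) = (6*((-4 + 2) + 0) + 1)*(-3) = (6*(-2 + 0) + 1)*(-3) = (6*(-2) + 1)*(-3) = (-12 + 1)*(-3) = -11*(-3) = 33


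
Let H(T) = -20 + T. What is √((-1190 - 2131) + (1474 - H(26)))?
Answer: I*√1853 ≈ 43.047*I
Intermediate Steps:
√((-1190 - 2131) + (1474 - H(26))) = √((-1190 - 2131) + (1474 - (-20 + 26))) = √(-3321 + (1474 - 1*6)) = √(-3321 + (1474 - 6)) = √(-3321 + 1468) = √(-1853) = I*√1853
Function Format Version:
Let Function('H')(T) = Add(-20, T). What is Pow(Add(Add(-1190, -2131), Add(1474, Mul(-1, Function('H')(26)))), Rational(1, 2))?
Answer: Mul(I, Pow(1853, Rational(1, 2))) ≈ Mul(43.047, I)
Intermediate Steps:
Pow(Add(Add(-1190, -2131), Add(1474, Mul(-1, Function('H')(26)))), Rational(1, 2)) = Pow(Add(Add(-1190, -2131), Add(1474, Mul(-1, Add(-20, 26)))), Rational(1, 2)) = Pow(Add(-3321, Add(1474, Mul(-1, 6))), Rational(1, 2)) = Pow(Add(-3321, Add(1474, -6)), Rational(1, 2)) = Pow(Add(-3321, 1468), Rational(1, 2)) = Pow(-1853, Rational(1, 2)) = Mul(I, Pow(1853, Rational(1, 2)))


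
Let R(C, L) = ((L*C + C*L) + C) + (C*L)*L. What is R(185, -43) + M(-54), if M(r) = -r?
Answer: 326394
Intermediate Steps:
R(C, L) = C + C*L² + 2*C*L (R(C, L) = ((C*L + C*L) + C) + C*L² = (2*C*L + C) + C*L² = (C + 2*C*L) + C*L² = C + C*L² + 2*C*L)
R(185, -43) + M(-54) = 185*(1 + (-43)² + 2*(-43)) - 1*(-54) = 185*(1 + 1849 - 86) + 54 = 185*1764 + 54 = 326340 + 54 = 326394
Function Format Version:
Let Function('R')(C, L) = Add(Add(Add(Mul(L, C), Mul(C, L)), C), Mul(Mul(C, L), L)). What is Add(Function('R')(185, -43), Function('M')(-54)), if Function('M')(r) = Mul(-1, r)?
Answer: 326394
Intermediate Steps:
Function('R')(C, L) = Add(C, Mul(C, Pow(L, 2)), Mul(2, C, L)) (Function('R')(C, L) = Add(Add(Add(Mul(C, L), Mul(C, L)), C), Mul(C, Pow(L, 2))) = Add(Add(Mul(2, C, L), C), Mul(C, Pow(L, 2))) = Add(Add(C, Mul(2, C, L)), Mul(C, Pow(L, 2))) = Add(C, Mul(C, Pow(L, 2)), Mul(2, C, L)))
Add(Function('R')(185, -43), Function('M')(-54)) = Add(Mul(185, Add(1, Pow(-43, 2), Mul(2, -43))), Mul(-1, -54)) = Add(Mul(185, Add(1, 1849, -86)), 54) = Add(Mul(185, 1764), 54) = Add(326340, 54) = 326394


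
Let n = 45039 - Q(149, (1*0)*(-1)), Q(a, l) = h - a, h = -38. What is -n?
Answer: -45226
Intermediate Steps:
Q(a, l) = -38 - a
n = 45226 (n = 45039 - (-38 - 1*149) = 45039 - (-38 - 149) = 45039 - 1*(-187) = 45039 + 187 = 45226)
-n = -1*45226 = -45226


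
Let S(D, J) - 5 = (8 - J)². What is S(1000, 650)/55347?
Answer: 412169/55347 ≈ 7.4470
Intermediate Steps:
S(D, J) = 5 + (8 - J)²
S(1000, 650)/55347 = (5 + (-8 + 650)²)/55347 = (5 + 642²)*(1/55347) = (5 + 412164)*(1/55347) = 412169*(1/55347) = 412169/55347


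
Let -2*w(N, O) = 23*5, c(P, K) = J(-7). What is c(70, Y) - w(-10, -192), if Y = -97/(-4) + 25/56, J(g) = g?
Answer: 101/2 ≈ 50.500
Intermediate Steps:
Y = 1383/56 (Y = -97*(-¼) + 25*(1/56) = 97/4 + 25/56 = 1383/56 ≈ 24.696)
c(P, K) = -7
w(N, O) = -115/2 (w(N, O) = -23*5/2 = -½*115 = -115/2)
c(70, Y) - w(-10, -192) = -7 - 1*(-115/2) = -7 + 115/2 = 101/2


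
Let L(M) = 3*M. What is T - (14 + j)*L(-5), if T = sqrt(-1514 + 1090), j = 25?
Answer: 585 + 2*I*sqrt(106) ≈ 585.0 + 20.591*I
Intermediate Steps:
T = 2*I*sqrt(106) (T = sqrt(-424) = 2*I*sqrt(106) ≈ 20.591*I)
T - (14 + j)*L(-5) = 2*I*sqrt(106) - (14 + 25)*3*(-5) = 2*I*sqrt(106) - 39*(-15) = 2*I*sqrt(106) - 1*(-585) = 2*I*sqrt(106) + 585 = 585 + 2*I*sqrt(106)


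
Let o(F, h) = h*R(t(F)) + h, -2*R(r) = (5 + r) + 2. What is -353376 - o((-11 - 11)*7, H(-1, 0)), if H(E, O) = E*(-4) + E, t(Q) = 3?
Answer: -353364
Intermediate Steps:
R(r) = -7/2 - r/2 (R(r) = -((5 + r) + 2)/2 = -(7 + r)/2 = -7/2 - r/2)
H(E, O) = -3*E (H(E, O) = -4*E + E = -3*E)
o(F, h) = -4*h (o(F, h) = h*(-7/2 - ½*3) + h = h*(-7/2 - 3/2) + h = h*(-5) + h = -5*h + h = -4*h)
-353376 - o((-11 - 11)*7, H(-1, 0)) = -353376 - (-4)*(-3*(-1)) = -353376 - (-4)*3 = -353376 - 1*(-12) = -353376 + 12 = -353364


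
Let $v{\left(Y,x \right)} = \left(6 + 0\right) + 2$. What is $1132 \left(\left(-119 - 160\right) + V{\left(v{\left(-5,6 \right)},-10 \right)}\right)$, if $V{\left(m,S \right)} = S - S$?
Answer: $-315828$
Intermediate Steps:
$v{\left(Y,x \right)} = 8$ ($v{\left(Y,x \right)} = 6 + 2 = 8$)
$V{\left(m,S \right)} = 0$
$1132 \left(\left(-119 - 160\right) + V{\left(v{\left(-5,6 \right)},-10 \right)}\right) = 1132 \left(\left(-119 - 160\right) + 0\right) = 1132 \left(-279 + 0\right) = 1132 \left(-279\right) = -315828$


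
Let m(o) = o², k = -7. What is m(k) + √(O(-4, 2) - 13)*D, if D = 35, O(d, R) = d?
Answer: 49 + 35*I*√17 ≈ 49.0 + 144.31*I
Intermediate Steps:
m(k) + √(O(-4, 2) - 13)*D = (-7)² + √(-4 - 13)*35 = 49 + √(-17)*35 = 49 + (I*√17)*35 = 49 + 35*I*√17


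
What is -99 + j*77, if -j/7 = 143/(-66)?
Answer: 6413/6 ≈ 1068.8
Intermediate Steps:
j = 91/6 (j = -1001/(-66) = -1001*(-1)/66 = -7*(-13/6) = 91/6 ≈ 15.167)
-99 + j*77 = -99 + (91/6)*77 = -99 + 7007/6 = 6413/6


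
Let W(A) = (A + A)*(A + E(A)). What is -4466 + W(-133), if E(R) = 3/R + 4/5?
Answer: 153526/5 ≈ 30705.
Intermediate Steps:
E(R) = ⅘ + 3/R (E(R) = 3/R + 4*(⅕) = 3/R + ⅘ = ⅘ + 3/R)
W(A) = 2*A*(⅘ + A + 3/A) (W(A) = (A + A)*(A + (⅘ + 3/A)) = (2*A)*(⅘ + A + 3/A) = 2*A*(⅘ + A + 3/A))
-4466 + W(-133) = -4466 + (6 + 2*(-133)² + (8/5)*(-133)) = -4466 + (6 + 2*17689 - 1064/5) = -4466 + (6 + 35378 - 1064/5) = -4466 + 175856/5 = 153526/5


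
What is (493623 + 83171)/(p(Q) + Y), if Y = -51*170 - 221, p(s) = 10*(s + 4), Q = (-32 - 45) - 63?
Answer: -576794/10251 ≈ -56.267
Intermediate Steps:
Q = -140 (Q = -77 - 63 = -140)
p(s) = 40 + 10*s (p(s) = 10*(4 + s) = 40 + 10*s)
Y = -8891 (Y = -8670 - 221 = -8891)
(493623 + 83171)/(p(Q) + Y) = (493623 + 83171)/((40 + 10*(-140)) - 8891) = 576794/((40 - 1400) - 8891) = 576794/(-1360 - 8891) = 576794/(-10251) = 576794*(-1/10251) = -576794/10251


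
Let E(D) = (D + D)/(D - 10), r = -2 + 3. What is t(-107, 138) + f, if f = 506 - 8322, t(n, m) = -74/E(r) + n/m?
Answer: -1032761/138 ≈ -7483.8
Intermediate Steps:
r = 1
E(D) = 2*D/(-10 + D) (E(D) = (2*D)/(-10 + D) = 2*D/(-10 + D))
t(n, m) = 333 + n/m (t(n, m) = -74/(2*1/(-10 + 1)) + n/m = -74/(2*1/(-9)) + n/m = -74/(2*1*(-⅑)) + n/m = -74/(-2/9) + n/m = -74*(-9/2) + n/m = 333 + n/m)
f = -7816
t(-107, 138) + f = (333 - 107/138) - 7816 = 45847/138 - 7816 = -1032761/138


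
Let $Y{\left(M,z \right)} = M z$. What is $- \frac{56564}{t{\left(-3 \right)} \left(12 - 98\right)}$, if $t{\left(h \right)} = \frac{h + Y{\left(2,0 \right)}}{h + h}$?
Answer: $\frac{56564}{43} \approx 1315.4$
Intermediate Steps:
$t{\left(h \right)} = \frac{1}{2}$ ($t{\left(h \right)} = \frac{h + 2 \cdot 0}{h + h} = \frac{h + 0}{2 h} = h \frac{1}{2 h} = \frac{1}{2}$)
$- \frac{56564}{t{\left(-3 \right)} \left(12 - 98\right)} = - \frac{56564}{\frac{1}{2} \left(12 - 98\right)} = - \frac{56564}{\frac{1}{2} \left(-86\right)} = - \frac{56564}{-43} = \left(-56564\right) \left(- \frac{1}{43}\right) = \frac{56564}{43}$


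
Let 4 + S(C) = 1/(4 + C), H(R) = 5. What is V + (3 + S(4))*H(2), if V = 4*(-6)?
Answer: -227/8 ≈ -28.375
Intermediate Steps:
V = -24
S(C) = -4 + 1/(4 + C)
V + (3 + S(4))*H(2) = -24 + (3 + (-15 - 4*4)/(4 + 4))*5 = -24 + (3 + (-15 - 16)/8)*5 = -24 + (3 + (⅛)*(-31))*5 = -24 + (3 - 31/8)*5 = -24 - 7/8*5 = -24 - 35/8 = -227/8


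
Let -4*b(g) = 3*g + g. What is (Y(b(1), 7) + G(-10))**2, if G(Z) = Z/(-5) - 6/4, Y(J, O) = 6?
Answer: 169/4 ≈ 42.250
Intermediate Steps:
b(g) = -g (b(g) = -(3*g + g)/4 = -g)
G(Z) = -3/2 - Z/5 (G(Z) = Z*(-1/5) - 6*1/4 = -Z/5 - 3/2 = -3/2 - Z/5)
(Y(b(1), 7) + G(-10))**2 = (6 + (-3/2 - 1/5*(-10)))**2 = (6 + (-3/2 + 2))**2 = (6 + 1/2)**2 = (13/2)**2 = 169/4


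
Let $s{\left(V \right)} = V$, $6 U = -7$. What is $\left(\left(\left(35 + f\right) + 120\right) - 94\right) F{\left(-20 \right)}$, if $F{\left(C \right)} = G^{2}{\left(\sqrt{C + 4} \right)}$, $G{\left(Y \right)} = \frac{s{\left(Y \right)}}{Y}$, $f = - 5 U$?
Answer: $\frac{401}{6} \approx 66.833$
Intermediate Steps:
$U = - \frac{7}{6}$ ($U = \frac{1}{6} \left(-7\right) = - \frac{7}{6} \approx -1.1667$)
$f = \frac{35}{6}$ ($f = \left(-5\right) \left(- \frac{7}{6}\right) = \frac{35}{6} \approx 5.8333$)
$G{\left(Y \right)} = 1$ ($G{\left(Y \right)} = \frac{Y}{Y} = 1$)
$F{\left(C \right)} = 1$ ($F{\left(C \right)} = 1^{2} = 1$)
$\left(\left(\left(35 + f\right) + 120\right) - 94\right) F{\left(-20 \right)} = \left(\left(\left(35 + \frac{35}{6}\right) + 120\right) - 94\right) 1 = \left(\left(\frac{245}{6} + 120\right) - 94\right) 1 = \left(\frac{965}{6} - 94\right) 1 = \frac{401}{6} \cdot 1 = \frac{401}{6}$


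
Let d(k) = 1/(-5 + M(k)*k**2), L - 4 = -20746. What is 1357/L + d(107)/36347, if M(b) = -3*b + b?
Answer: -40281847317577/615715605687378 ≈ -0.065423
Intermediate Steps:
L = -20742 (L = 4 - 20746 = -20742)
M(b) = -2*b
d(k) = 1/(-5 - 2*k**3) (d(k) = 1/(-5 + (-2*k)*k**2) = 1/(-5 - 2*k**3))
1357/L + d(107)/36347 = 1357/(-20742) + 1/(-5 - 2*107**3*36347) = 1357*(-1/20742) + (1/36347)/(-5 - 2*1225043) = -1357/20742 + (1/36347)/(-5 - 2450086) = -1357/20742 + (1/36347)/(-2450091) = -1357/20742 - 1/2450091*1/36347 = -1357/20742 - 1/89053457577 = -40281847317577/615715605687378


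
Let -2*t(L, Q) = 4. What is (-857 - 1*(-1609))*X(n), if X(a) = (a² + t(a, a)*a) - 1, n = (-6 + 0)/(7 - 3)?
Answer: 3196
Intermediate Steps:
n = -3/2 (n = -6/4 = -6*¼ = -3/2 ≈ -1.5000)
t(L, Q) = -2 (t(L, Q) = -½*4 = -2)
X(a) = -1 + a² - 2*a (X(a) = (a² - 2*a) - 1 = -1 + a² - 2*a)
(-857 - 1*(-1609))*X(n) = (-857 - 1*(-1609))*(-1 + (-3/2)² - 2*(-3/2)) = (-857 + 1609)*(-1 + 9/4 + 3) = 752*(17/4) = 3196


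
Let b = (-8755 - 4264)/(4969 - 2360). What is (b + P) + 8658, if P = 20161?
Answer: 75175752/2609 ≈ 28814.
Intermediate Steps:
b = -13019/2609 ≈ -4.9900
(b + P) + 8658 = (-13019/2609 + 20161) + 8658 = 52587030/2609 + 8658 = 75175752/2609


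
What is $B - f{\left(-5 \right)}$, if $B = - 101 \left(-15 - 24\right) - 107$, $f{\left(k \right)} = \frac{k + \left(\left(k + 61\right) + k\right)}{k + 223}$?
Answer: $\frac{417665}{109} \approx 3831.8$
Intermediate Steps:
$f{\left(k \right)} = \frac{61 + 3 k}{223 + k}$ ($f{\left(k \right)} = \frac{k + \left(\left(61 + k\right) + k\right)}{223 + k} = \frac{k + \left(61 + 2 k\right)}{223 + k} = \frac{61 + 3 k}{223 + k}$)
$B = 3832$ ($B = \left(-101\right) \left(-39\right) - 107 = 3939 - 107 = 3832$)
$B - f{\left(-5 \right)} = 3832 - \frac{61 + 3 \left(-5\right)}{223 - 5} = 3832 - \frac{61 - 15}{218} = 3832 - \frac{1}{218} \cdot 46 = 3832 - \frac{23}{109} = \frac{417665}{109}$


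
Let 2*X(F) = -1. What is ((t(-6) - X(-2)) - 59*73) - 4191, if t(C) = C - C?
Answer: -16995/2 ≈ -8497.5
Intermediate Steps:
X(F) = -1/2 (X(F) = (1/2)*(-1) = -1/2)
t(C) = 0
((t(-6) - X(-2)) - 59*73) - 4191 = ((0 - 1*(-1/2)) - 59*73) - 4191 = ((0 + 1/2) - 4307) - 4191 = (1/2 - 4307) - 4191 = -8613/2 - 4191 = -16995/2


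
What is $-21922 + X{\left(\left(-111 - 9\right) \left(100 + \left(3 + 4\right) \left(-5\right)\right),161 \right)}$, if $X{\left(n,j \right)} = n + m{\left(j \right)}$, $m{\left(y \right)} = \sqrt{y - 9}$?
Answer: $-29722 + 2 \sqrt{38} \approx -29710.0$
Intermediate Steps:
$m{\left(y \right)} = \sqrt{-9 + y}$
$X{\left(n,j \right)} = n + \sqrt{-9 + j}$
$-21922 + X{\left(\left(-111 - 9\right) \left(100 + \left(3 + 4\right) \left(-5\right)\right),161 \right)} = -21922 + \left(\left(-111 - 9\right) \left(100 + \left(3 + 4\right) \left(-5\right)\right) + \sqrt{-9 + 161}\right) = -21922 + \left(- 120 \left(100 + 7 \left(-5\right)\right) + \sqrt{152}\right) = -21922 + \left(- 120 \left(100 - 35\right) + 2 \sqrt{38}\right) = -21922 + \left(\left(-120\right) 65 + 2 \sqrt{38}\right) = -21922 - \left(7800 - 2 \sqrt{38}\right) = -29722 + 2 \sqrt{38}$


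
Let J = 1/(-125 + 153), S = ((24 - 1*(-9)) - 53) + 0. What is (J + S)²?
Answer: 312481/784 ≈ 398.57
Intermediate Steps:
S = -20 (S = ((24 + 9) - 53) + 0 = (33 - 53) + 0 = -20 + 0 = -20)
J = 1/28 ≈ 0.035714
(J + S)² = (1/28 - 20)² = (-559/28)² = 312481/784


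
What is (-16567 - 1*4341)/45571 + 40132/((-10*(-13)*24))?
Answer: 440905603/35545380 ≈ 12.404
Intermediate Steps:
(-16567 - 1*4341)/45571 + 40132/((-10*(-13)*24)) = (-16567 - 4341)*(1/45571) + 40132/((130*24)) = -20908*1/45571 + 40132/3120 = -20908/45571 + 40132*(1/3120) = -20908/45571 + 10033/780 = 440905603/35545380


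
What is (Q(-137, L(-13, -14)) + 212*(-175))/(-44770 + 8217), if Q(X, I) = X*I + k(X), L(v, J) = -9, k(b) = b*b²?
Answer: 237020/3323 ≈ 71.327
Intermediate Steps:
k(b) = b³
Q(X, I) = X³ + I*X (Q(X, I) = X*I + X³ = I*X + X³ = X³ + I*X)
(Q(-137, L(-13, -14)) + 212*(-175))/(-44770 + 8217) = (-137*(-9 + (-137)²) + 212*(-175))/(-44770 + 8217) = (-137*(-9 + 18769) - 37100)/(-36553) = (-137*18760 - 37100)*(-1/36553) = (-2570120 - 37100)*(-1/36553) = -2607220*(-1/36553) = 237020/3323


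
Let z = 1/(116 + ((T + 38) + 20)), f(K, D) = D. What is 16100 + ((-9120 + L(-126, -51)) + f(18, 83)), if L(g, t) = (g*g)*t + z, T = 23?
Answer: -158114760/197 ≈ -8.0261e+5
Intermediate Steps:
z = 1/197 (z = 1/(116 + ((23 + 38) + 20)) = 1/(116 + (61 + 20)) = 1/(116 + 81) = 1/197 ≈ 0.0050761)
L(g, t) = 1/197 + t*g**2 (L(g, t) = (g*g)*t + 1/197 = g**2*t + 1/197 = t*g**2 + 1/197 = 1/197 + t*g**2)
16100 + ((-9120 + L(-126, -51)) + f(18, 83)) = 16100 + ((-9120 + (1/197 - 51*(-126)**2)) + 83) = 16100 + ((-9120 + (1/197 - 51*15876)) + 83) = 16100 + ((-9120 + (1/197 - 809676)) + 83) = 16100 + ((-9120 - 159506171/197) + 83) = 16100 + (-161302811/197 + 83) = 16100 - 161286460/197 = -158114760/197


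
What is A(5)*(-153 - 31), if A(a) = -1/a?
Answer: 184/5 ≈ 36.800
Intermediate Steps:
A(5)*(-153 - 31) = (-1/5)*(-153 - 31) = -1*⅕*(-184) = -⅕*(-184) = 184/5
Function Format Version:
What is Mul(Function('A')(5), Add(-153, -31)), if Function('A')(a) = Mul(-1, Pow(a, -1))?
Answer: Rational(184, 5) ≈ 36.800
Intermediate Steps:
Mul(Function('A')(5), Add(-153, -31)) = Mul(Mul(-1, Pow(5, -1)), Add(-153, -31)) = Mul(Mul(-1, Rational(1, 5)), -184) = Mul(Rational(-1, 5), -184) = Rational(184, 5)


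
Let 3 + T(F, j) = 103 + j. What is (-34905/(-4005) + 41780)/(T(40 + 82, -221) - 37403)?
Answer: -11157587/10018908 ≈ -1.1137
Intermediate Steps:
T(F, j) = 100 + j (T(F, j) = -3 + (103 + j) = 100 + j)
(-34905/(-4005) + 41780)/(T(40 + 82, -221) - 37403) = (-34905/(-4005) + 41780)/((100 - 221) - 37403) = (-34905*(-1/4005) + 41780)/(-121 - 37403) = (2327/267 + 41780)/(-37524) = (11157587/267)*(-1/37524) = -11157587/10018908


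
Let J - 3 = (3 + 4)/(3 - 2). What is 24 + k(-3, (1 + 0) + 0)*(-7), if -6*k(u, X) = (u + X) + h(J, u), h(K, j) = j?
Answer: 109/6 ≈ 18.167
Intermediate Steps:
J = 10 (J = 3 + (3 + 4)/(3 - 2) = 3 + 7/1 = 3 + 7*1 = 3 + 7 = 10)
k(u, X) = -u/3 - X/6 (k(u, X) = -((u + X) + u)/6 = -((X + u) + u)/6 = -(X + 2*u)/6 = -u/3 - X/6)
24 + k(-3, (1 + 0) + 0)*(-7) = 24 + (-⅓*(-3) - ((1 + 0) + 0)/6)*(-7) = 24 + (1 - (1 + 0)/6)*(-7) = 24 + (1 - ⅙*1)*(-7) = 24 + (1 - ⅙)*(-7) = 24 + (⅚)*(-7) = 24 - 35/6 = 109/6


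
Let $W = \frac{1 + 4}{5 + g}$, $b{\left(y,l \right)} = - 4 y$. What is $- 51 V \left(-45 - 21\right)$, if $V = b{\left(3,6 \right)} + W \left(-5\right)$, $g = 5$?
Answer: $-48807$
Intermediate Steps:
$W = \frac{1}{2}$ ($W = \frac{1 + 4}{5 + 5} = \frac{5}{10} = 5 \cdot \frac{1}{10} = \frac{1}{2} \approx 0.5$)
$V = - \frac{29}{2}$ ($V = \left(-4\right) 3 + \frac{1}{2} \left(-5\right) = -12 - \frac{5}{2} = - \frac{29}{2} \approx -14.5$)
$- 51 V \left(-45 - 21\right) = \left(-51\right) \left(- \frac{29}{2}\right) \left(-45 - 21\right) = \frac{1479}{2} \left(-66\right) = -48807$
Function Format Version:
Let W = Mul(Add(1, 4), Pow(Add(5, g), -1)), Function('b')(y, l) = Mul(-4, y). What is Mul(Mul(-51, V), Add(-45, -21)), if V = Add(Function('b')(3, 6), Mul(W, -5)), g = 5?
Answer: -48807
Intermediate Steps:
W = Rational(1, 2) (W = Mul(Add(1, 4), Pow(Add(5, 5), -1)) = Mul(5, Pow(10, -1)) = Mul(5, Rational(1, 10)) = Rational(1, 2) ≈ 0.50000)
V = Rational(-29, 2) (V = Add(Mul(-4, 3), Mul(Rational(1, 2), -5)) = Add(-12, Rational(-5, 2)) = Rational(-29, 2) ≈ -14.500)
Mul(Mul(-51, V), Add(-45, -21)) = Mul(Mul(-51, Rational(-29, 2)), Add(-45, -21)) = Mul(Rational(1479, 2), -66) = -48807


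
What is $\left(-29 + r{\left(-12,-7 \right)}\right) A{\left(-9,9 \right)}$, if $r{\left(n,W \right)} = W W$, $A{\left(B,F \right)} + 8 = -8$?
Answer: $-320$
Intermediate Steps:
$A{\left(B,F \right)} = -16$ ($A{\left(B,F \right)} = -8 - 8 = -16$)
$r{\left(n,W \right)} = W^{2}$
$\left(-29 + r{\left(-12,-7 \right)}\right) A{\left(-9,9 \right)} = \left(-29 + \left(-7\right)^{2}\right) \left(-16\right) = \left(-29 + 49\right) \left(-16\right) = 20 \left(-16\right) = -320$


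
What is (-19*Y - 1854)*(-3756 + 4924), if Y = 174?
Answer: -6026880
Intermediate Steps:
(-19*Y - 1854)*(-3756 + 4924) = (-19*174 - 1854)*(-3756 + 4924) = (-3306 - 1854)*1168 = -5160*1168 = -6026880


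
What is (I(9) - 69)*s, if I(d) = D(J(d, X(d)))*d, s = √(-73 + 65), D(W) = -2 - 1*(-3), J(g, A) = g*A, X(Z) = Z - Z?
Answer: -120*I*√2 ≈ -169.71*I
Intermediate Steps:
X(Z) = 0
J(g, A) = A*g
D(W) = 1 (D(W) = -2 + 3 = 1)
s = 2*I*√2 (s = √(-8) = 2*I*√2 ≈ 2.8284*I)
I(d) = d (I(d) = 1*d = d)
(I(9) - 69)*s = (9 - 69)*(2*I*√2) = -120*I*√2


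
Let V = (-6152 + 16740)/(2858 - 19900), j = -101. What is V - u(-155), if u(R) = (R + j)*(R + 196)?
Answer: 89431122/8521 ≈ 10495.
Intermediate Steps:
u(R) = (-101 + R)*(196 + R) (u(R) = (R - 101)*(R + 196) = (-101 + R)*(196 + R))
V = -5294/8521 (V = 10588/(-17042) = 10588*(-1/17042) = -5294/8521 ≈ -0.62129)
V - u(-155) = -5294/8521 - (-19796 + (-155)² + 95*(-155)) = -5294/8521 - (-19796 + 24025 - 14725) = -5294/8521 - 1*(-10496) = -5294/8521 + 10496 = 89431122/8521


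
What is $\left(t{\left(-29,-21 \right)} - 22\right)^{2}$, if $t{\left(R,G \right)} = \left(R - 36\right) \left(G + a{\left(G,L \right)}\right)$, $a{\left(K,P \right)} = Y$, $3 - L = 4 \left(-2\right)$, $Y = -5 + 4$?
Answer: $1982464$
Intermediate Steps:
$Y = -1$
$L = 11$ ($L = 3 - 4 \left(-2\right) = 3 - -8 = 3 + 8 = 11$)
$a{\left(K,P \right)} = -1$
$t{\left(R,G \right)} = \left(-1 + G\right) \left(-36 + R\right)$ ($t{\left(R,G \right)} = \left(R - 36\right) \left(G - 1\right) = \left(-36 + R\right) \left(-1 + G\right) = \left(-1 + G\right) \left(-36 + R\right)$)
$\left(t{\left(-29,-21 \right)} - 22\right)^{2} = \left(\left(36 - -29 - -756 - -609\right) - 22\right)^{2} = \left(\left(36 + 29 + 756 + 609\right) - 22\right)^{2} = \left(1430 - 22\right)^{2} = 1408^{2} = 1982464$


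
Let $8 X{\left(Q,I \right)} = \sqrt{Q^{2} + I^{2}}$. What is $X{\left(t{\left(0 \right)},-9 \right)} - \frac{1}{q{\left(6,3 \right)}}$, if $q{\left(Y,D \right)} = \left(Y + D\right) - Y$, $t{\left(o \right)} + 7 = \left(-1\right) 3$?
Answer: $- \frac{1}{3} + \frac{\sqrt{181}}{8} \approx 1.3484$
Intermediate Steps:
$t{\left(o \right)} = -10$ ($t{\left(o \right)} = -7 - 3 = -10$)
$q{\left(Y,D \right)} = D$ ($q{\left(Y,D \right)} = \left(D + Y\right) - Y = D$)
$X{\left(Q,I \right)} = \frac{\sqrt{I^{2} + Q^{2}}}{8}$ ($X{\left(Q,I \right)} = \frac{\sqrt{Q^{2} + I^{2}}}{8} = \frac{\sqrt{I^{2} + Q^{2}}}{8}$)
$X{\left(t{\left(0 \right)},-9 \right)} - \frac{1}{q{\left(6,3 \right)}} = \frac{\sqrt{\left(-9\right)^{2} + \left(-10\right)^{2}}}{8} - \frac{1}{3} = \frac{\sqrt{81 + 100}}{8} - \frac{1}{3} = \frac{\sqrt{181}}{8} - \frac{1}{3} = - \frac{1}{3} + \frac{\sqrt{181}}{8}$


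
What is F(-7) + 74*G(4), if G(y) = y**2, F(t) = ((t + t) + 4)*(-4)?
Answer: 1224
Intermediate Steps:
F(t) = -16 - 8*t (F(t) = (2*t + 4)*(-4) = (4 + 2*t)*(-4) = -16 - 8*t)
F(-7) + 74*G(4) = (-16 - 8*(-7)) + 74*4**2 = (-16 + 56) + 74*16 = 40 + 1184 = 1224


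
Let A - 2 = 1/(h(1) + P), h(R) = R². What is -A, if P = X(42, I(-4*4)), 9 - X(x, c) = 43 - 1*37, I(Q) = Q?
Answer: -9/4 ≈ -2.2500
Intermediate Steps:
X(x, c) = 3 (X(x, c) = 9 - (43 - 1*37) = 9 - (43 - 37) = 9 - 1*6 = 9 - 6 = 3)
P = 3
A = 9/4 (A = 2 + 1/(1² + 3) = 2 + 1/(1 + 3) = 2 + 1/4 = 2 + ¼ = 9/4 ≈ 2.2500)
-A = -1*9/4 = -9/4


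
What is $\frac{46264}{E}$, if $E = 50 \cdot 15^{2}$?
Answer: $\frac{23132}{5625} \approx 4.1124$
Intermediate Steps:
$E = 11250$ ($E = 50 \cdot 225 = 11250$)
$\frac{46264}{E} = \frac{46264}{11250} = 46264 \cdot \frac{1}{11250} = \frac{23132}{5625}$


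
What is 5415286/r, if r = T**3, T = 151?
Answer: 5415286/3442951 ≈ 1.5729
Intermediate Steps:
r = 3442951 (r = 151**3 = 3442951)
5415286/r = 5415286/3442951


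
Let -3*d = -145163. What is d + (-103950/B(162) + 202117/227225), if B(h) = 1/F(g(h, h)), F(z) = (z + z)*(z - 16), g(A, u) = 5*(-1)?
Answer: -14847639143474/681675 ≈ -2.1781e+7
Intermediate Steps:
d = 145163/3 (d = -1/3*(-145163) = 145163/3 ≈ 48388.)
g(A, u) = -5
F(z) = 2*z*(-16 + z) (F(z) = (2*z)*(-16 + z) = 2*z*(-16 + z))
B(h) = 1/210 (B(h) = 1/(2*(-5)*(-16 - 5)) = 1/(2*(-5)*(-21)) = 1/210)
d + (-103950/B(162) + 202117/227225) = 145163/3 + (-103950/1/210 + 202117/227225) = 145163/3 + (-103950*210 + 202117*(1/227225)) = 145163/3 + (-21829500 + 202117/227225) = 145163/3 - 4960207935383/227225 = -14847639143474/681675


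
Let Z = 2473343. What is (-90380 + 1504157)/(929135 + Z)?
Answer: 1413777/3402478 ≈ 0.41551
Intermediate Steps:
(-90380 + 1504157)/(929135 + Z) = (-90380 + 1504157)/(929135 + 2473343) = 1413777/3402478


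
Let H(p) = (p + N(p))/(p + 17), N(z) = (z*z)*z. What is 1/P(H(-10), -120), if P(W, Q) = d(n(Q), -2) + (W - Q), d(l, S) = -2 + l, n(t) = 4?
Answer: -7/156 ≈ -0.044872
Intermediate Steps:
N(z) = z³ (N(z) = z²*z = z³)
H(p) = (p + p³)/(17 + p) (H(p) = (p + p³)/(p + 17) = (p + p³)/(17 + p))
P(W, Q) = 2 + W - Q (P(W, Q) = (-2 + 4) + (W - Q) = 2 + (W - Q) = 2 + W - Q)
1/P(H(-10), -120) = 1/(2 + (-10 + (-10)³)/(17 - 10) - 1*(-120)) = 1/(2 + (-10 - 1000)/7 + 120) = 1/(2 + (⅐)*(-1010) + 120) = 1/(2 - 1010/7 + 120) = 1/(-156/7) = -7/156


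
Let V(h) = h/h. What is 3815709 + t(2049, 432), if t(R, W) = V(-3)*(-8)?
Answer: 3815701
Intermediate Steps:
V(h) = 1
t(R, W) = -8 (t(R, W) = 1*(-8) = -8)
3815709 + t(2049, 432) = 3815709 - 8 = 3815701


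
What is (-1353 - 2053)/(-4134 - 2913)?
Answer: 3406/7047 ≈ 0.48333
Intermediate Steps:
(-1353 - 2053)/(-4134 - 2913) = -3406/(-7047) = -3406*(-1/7047) = 3406/7047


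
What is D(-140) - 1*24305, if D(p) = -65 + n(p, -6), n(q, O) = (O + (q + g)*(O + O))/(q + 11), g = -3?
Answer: -1048480/43 ≈ -24383.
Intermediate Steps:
n(q, O) = (O + 2*O*(-3 + q))/(11 + q) (n(q, O) = (O + (q - 3)*(O + O))/(q + 11) = (O + (-3 + q)*(2*O))/(11 + q) = (O + 2*O*(-3 + q))/(11 + q))
D(p) = -65 - 6*(-5 + 2*p)/(11 + p)
D(-140) - 1*24305 = (-685 - 77*(-140))/(11 - 140) - 1*24305 = (-685 + 10780)/(-129) - 24305 = -1/129*10095 - 24305 = -3365/43 - 24305 = -1048480/43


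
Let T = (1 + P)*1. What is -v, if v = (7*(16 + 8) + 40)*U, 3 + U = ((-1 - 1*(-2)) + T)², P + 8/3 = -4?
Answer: -35152/9 ≈ -3905.8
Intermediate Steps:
P = -20/3 (P = -8/3 - 4 = -20/3 ≈ -6.6667)
T = -17/3 (T = (1 - 20/3)*1 = -17/3*1 = -17/3 ≈ -5.6667)
U = 169/9 (U = -3 + ((-1 - 1*(-2)) - 17/3)² = -3 + ((-1 + 2) - 17/3)² = -3 + (1 - 17/3)² = -3 + (-14/3)² = -3 + 196/9 = 169/9 ≈ 18.778)
v = 35152/9 (v = (7*(16 + 8) + 40)*(169/9) = (7*24 + 40)*(169/9) = (168 + 40)*(169/9) = 208*(169/9) = 35152/9 ≈ 3905.8)
-v = -1*35152/9 = -35152/9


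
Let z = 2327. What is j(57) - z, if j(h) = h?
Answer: -2270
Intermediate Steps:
j(57) - z = 57 - 1*2327 = 57 - 2327 = -2270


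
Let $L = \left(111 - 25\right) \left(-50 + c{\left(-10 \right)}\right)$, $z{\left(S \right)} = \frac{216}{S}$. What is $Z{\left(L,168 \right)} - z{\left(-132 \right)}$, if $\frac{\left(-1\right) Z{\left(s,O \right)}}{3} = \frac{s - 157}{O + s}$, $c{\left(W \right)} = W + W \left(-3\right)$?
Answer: $- \frac{15635}{8844} \approx -1.7679$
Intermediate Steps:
$c{\left(W \right)} = - 2 W$ ($c{\left(W \right)} = W - 3 W = - 2 W$)
$L = -2580$ ($L = \left(111 - 25\right) \left(-50 - -20\right) = 86 \left(-50 + 20\right) = 86 \left(-30\right) = -2580$)
$Z{\left(s,O \right)} = - \frac{3 \left(-157 + s\right)}{O + s}$ ($Z{\left(s,O \right)} = - 3 \frac{s - 157}{O + s} = - 3 \frac{-157 + s}{O + s} = - \frac{3 \left(-157 + s\right)}{O + s}$)
$Z{\left(L,168 \right)} - z{\left(-132 \right)} = \frac{3 \left(157 - -2580\right)}{168 - 2580} - \frac{216}{-132} = \frac{3 \left(157 + 2580\right)}{-2412} - 216 \left(- \frac{1}{132}\right) = 3 \left(- \frac{1}{2412}\right) 2737 - - \frac{18}{11} = - \frac{2737}{804} + \frac{18}{11} = - \frac{15635}{8844}$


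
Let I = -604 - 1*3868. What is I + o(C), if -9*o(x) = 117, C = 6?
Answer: -4485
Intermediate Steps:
o(x) = -13 (o(x) = -1/9*117 = -13)
I = -4472 (I = -604 - 3868 = -4472)
I + o(C) = -4472 - 13 = -4485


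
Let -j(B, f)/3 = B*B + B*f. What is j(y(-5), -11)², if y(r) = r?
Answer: 57600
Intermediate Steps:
j(B, f) = -3*B² - 3*B*f (j(B, f) = -3*(B*B + B*f) = -3*(B² + B*f) = -3*B² - 3*B*f)
j(y(-5), -11)² = (-3*(-5)*(-5 - 11))² = (-3*(-5)*(-16))² = (-240)² = 57600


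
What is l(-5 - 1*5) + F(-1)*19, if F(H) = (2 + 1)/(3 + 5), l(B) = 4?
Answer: 89/8 ≈ 11.125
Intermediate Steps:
F(H) = 3/8
l(-5 - 1*5) + F(-1)*19 = 4 + (3/8)*19 = 4 + 57/8 = 89/8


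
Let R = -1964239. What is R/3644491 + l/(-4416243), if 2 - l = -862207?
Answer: -3938956558232/5364985955771 ≈ -0.73420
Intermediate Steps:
l = 862209 (l = 2 - 1*(-862207) = 2 + 862207 = 862209)
R/3644491 + l/(-4416243) = -1964239/3644491 + 862209/(-4416243) = -1964239*1/3644491 + 862209*(-1/4416243) = -1964239/3644491 - 287403/1472081 = -3938956558232/5364985955771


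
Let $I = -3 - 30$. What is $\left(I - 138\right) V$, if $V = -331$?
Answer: $56601$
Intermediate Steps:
$I = -33$ ($I = -3 - 30 = -33$)
$\left(I - 138\right) V = \left(-33 - 138\right) \left(-331\right) = \left(-171\right) \left(-331\right) = 56601$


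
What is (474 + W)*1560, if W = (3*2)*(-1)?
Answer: 730080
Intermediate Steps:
W = -6 (W = 6*(-1) = -6)
(474 + W)*1560 = (474 - 6)*1560 = 468*1560 = 730080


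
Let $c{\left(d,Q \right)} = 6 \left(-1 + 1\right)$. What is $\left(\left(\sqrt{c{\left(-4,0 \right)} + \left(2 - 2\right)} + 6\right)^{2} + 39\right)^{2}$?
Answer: $5625$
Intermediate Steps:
$c{\left(d,Q \right)} = 0$ ($c{\left(d,Q \right)} = 6 \cdot 0 = 0$)
$\left(\left(\sqrt{c{\left(-4,0 \right)} + \left(2 - 2\right)} + 6\right)^{2} + 39\right)^{2} = \left(\left(\sqrt{0 + \left(2 - 2\right)} + 6\right)^{2} + 39\right)^{2} = \left(\left(\sqrt{0 + 0} + 6\right)^{2} + 39\right)^{2} = \left(\left(\sqrt{0} + 6\right)^{2} + 39\right)^{2} = \left(\left(0 + 6\right)^{2} + 39\right)^{2} = \left(6^{2} + 39\right)^{2} = \left(36 + 39\right)^{2} = 75^{2} = 5625$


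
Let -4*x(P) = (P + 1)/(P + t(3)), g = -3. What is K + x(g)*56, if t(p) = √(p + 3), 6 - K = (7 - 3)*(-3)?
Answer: -10 - 28*√6/3 ≈ -32.862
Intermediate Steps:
K = 18 (K = 6 - (7 - 3)*(-3) = 6 - 4*(-3) = 6 - 1*(-12) = 6 + 12 = 18)
t(p) = √(3 + p)
x(P) = -(1 + P)/(4*(P + √6)) (x(P) = -(P + 1)/(4*(P + √(3 + 3))) = -(1 + P)/(4*(P + √6)))
K + x(g)*56 = 18 + ((-1 - 1*(-3))/(4*(-3 + √6)))*56 = 18 + ((-1 + 3)/(4*(-3 + √6)))*56 = 18 + ((¼)*2/(-3 + √6))*56 = 18 + (1/(2*(-3 + √6)))*56 = 18 + 28/(-3 + √6)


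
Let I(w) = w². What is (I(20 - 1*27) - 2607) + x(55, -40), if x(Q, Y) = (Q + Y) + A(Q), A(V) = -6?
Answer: -2549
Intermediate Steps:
x(Q, Y) = -6 + Q + Y (x(Q, Y) = (Q + Y) - 6 = -6 + Q + Y)
(I(20 - 1*27) - 2607) + x(55, -40) = ((20 - 1*27)² - 2607) + (-6 + 55 - 40) = ((20 - 27)² - 2607) + 9 = ((-7)² - 2607) + 9 = (49 - 2607) + 9 = -2558 + 9 = -2549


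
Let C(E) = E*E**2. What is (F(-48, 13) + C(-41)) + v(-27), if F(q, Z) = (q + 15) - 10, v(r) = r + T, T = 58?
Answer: -68933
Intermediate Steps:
v(r) = 58 + r (v(r) = r + 58 = 58 + r)
C(E) = E**3
F(q, Z) = 5 + q (F(q, Z) = (15 + q) - 10 = 5 + q)
(F(-48, 13) + C(-41)) + v(-27) = ((5 - 48) + (-41)**3) + (58 - 27) = (-43 - 68921) + 31 = -68964 + 31 = -68933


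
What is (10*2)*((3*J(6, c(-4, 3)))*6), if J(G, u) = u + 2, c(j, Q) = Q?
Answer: 1800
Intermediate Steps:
J(G, u) = 2 + u
(10*2)*((3*J(6, c(-4, 3)))*6) = (10*2)*((3*(2 + 3))*6) = 20*((3*5)*6) = 20*(15*6) = 20*90 = 1800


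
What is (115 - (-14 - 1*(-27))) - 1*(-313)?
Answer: 415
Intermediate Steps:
(115 - (-14 - 1*(-27))) - 1*(-313) = (115 - (-14 + 27)) + 313 = (115 - 1*13) + 313 = (115 - 13) + 313 = 102 + 313 = 415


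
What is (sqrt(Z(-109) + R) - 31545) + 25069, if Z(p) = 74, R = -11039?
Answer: -6476 + I*sqrt(10965) ≈ -6476.0 + 104.71*I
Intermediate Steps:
(sqrt(Z(-109) + R) - 31545) + 25069 = (sqrt(74 - 11039) - 31545) + 25069 = (sqrt(-10965) - 31545) + 25069 = (I*sqrt(10965) - 31545) + 25069 = (-31545 + I*sqrt(10965)) + 25069 = -6476 + I*sqrt(10965)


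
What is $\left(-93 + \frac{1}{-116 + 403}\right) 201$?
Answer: $- \frac{5364690}{287} \approx -18692.0$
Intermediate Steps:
$\left(-93 + \frac{1}{-116 + 403}\right) 201 = \left(-93 + \frac{1}{287}\right) 201 = \left(- \frac{26690}{287}\right) 201 = - \frac{5364690}{287}$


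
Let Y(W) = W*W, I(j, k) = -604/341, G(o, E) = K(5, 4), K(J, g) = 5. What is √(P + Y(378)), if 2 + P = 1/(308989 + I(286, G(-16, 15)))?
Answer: √1586234301927415747995/105364645 ≈ 378.00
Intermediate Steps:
G(o, E) = 5
I(j, k) = -604/341 (I(j, k) = -604*1/341 = -604/341)
Y(W) = W²
P = -210728949/105364645 (P = -2 + 1/(308989 - 604/341) = -2 + 1/(105364645/341) = -2 + 341/105364645 = -210728949/105364645 ≈ -2.0000)
√(P + Y(378)) = √(-210728949/105364645 + 378²) = √(-210728949/105364645 + 142884) = √(15054711207231/105364645) = √1586234301927415747995/105364645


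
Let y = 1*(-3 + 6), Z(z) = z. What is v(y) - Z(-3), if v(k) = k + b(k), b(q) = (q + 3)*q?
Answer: 24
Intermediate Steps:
b(q) = q*(3 + q) (b(q) = (3 + q)*q = q*(3 + q))
y = 3 (y = 1*3 = 3)
v(k) = k + k*(3 + k)
v(y) - Z(-3) = 3*(4 + 3) - 1*(-3) = 3*7 + 3 = 21 + 3 = 24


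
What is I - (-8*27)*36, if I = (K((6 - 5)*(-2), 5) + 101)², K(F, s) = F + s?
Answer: 18592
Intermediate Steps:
I = 10816 (I = (((6 - 5)*(-2) + 5) + 101)² = ((1*(-2) + 5) + 101)² = ((-2 + 5) + 101)² = (3 + 101)² = 104² = 10816)
I - (-8*27)*36 = 10816 - (-8*27)*36 = 10816 - (-216)*36 = 10816 - 1*(-7776) = 10816 + 7776 = 18592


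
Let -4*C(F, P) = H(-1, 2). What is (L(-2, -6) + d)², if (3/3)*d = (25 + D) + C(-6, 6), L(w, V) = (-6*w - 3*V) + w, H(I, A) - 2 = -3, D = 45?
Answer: 154449/16 ≈ 9653.1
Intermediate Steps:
H(I, A) = -1 (H(I, A) = 2 - 3 = -1)
C(F, P) = ¼ (C(F, P) = -¼*(-1) = ¼)
L(w, V) = -5*w - 3*V
d = 281/4 (d = (25 + 45) + ¼ = 70 + ¼ = 281/4 ≈ 70.250)
(L(-2, -6) + d)² = ((-5*(-2) - 3*(-6)) + 281/4)² = ((10 + 18) + 281/4)² = (28 + 281/4)² = (393/4)² = 154449/16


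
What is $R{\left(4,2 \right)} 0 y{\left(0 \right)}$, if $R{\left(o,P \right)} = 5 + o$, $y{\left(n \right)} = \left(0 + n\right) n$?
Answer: $0$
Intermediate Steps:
$y{\left(n \right)} = n^{2}$ ($y{\left(n \right)} = n n = n^{2}$)
$R{\left(4,2 \right)} 0 y{\left(0 \right)} = \left(5 + 4\right) 0 \cdot 0^{2} = 9 \cdot 0 \cdot 0 = 0 \cdot 0 = 0$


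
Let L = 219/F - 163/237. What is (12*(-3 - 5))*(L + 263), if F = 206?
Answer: -205736176/8137 ≈ -25284.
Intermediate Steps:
L = 18325/48822 (L = 219/206 - 163/237 = 18325/48822 ≈ 0.37534)
(12*(-3 - 5))*(L + 263) = (12*(-3 - 5))*(18325/48822 + 263) = (12*(-8))*(12858511/48822) = -96*12858511/48822 = -205736176/8137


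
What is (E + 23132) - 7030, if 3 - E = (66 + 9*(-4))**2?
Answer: 15205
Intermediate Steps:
E = -897 (E = 3 - (66 + 9*(-4))**2 = 3 - (66 - 36)**2 = 3 - 1*30**2 = 3 - 1*900 = 3 - 900 = -897)
(E + 23132) - 7030 = (-897 + 23132) - 7030 = 22235 - 7030 = 15205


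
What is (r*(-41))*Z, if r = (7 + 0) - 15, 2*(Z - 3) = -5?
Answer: 164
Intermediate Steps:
Z = ½ (Z = 3 + (½)*(-5) = 3 - 5/2 = ½ ≈ 0.50000)
r = -8 (r = 7 - 15 = -8)
(r*(-41))*Z = -8*(-41)*(½) = 328*(½) = 164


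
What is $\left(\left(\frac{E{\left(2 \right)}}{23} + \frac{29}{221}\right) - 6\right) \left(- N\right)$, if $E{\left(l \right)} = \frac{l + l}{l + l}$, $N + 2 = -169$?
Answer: $- \frac{5063310}{5083} \approx -996.13$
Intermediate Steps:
$N = -171$ ($N = -2 - 169 = -171$)
$E{\left(l \right)} = 1$ ($E{\left(l \right)} = \frac{2 l}{2 l} = 2 l \frac{1}{2 l} = 1$)
$\left(\left(\frac{E{\left(2 \right)}}{23} + \frac{29}{221}\right) - 6\right) \left(- N\right) = \left(\left(1 \cdot \frac{1}{23} + \frac{29}{221}\right) - 6\right) \left(\left(-1\right) \left(-171\right)\right) = \left(\left(1 \cdot \frac{1}{23} + 29 \cdot \frac{1}{221}\right) - 6\right) 171 = \left(\left(\frac{1}{23} + \frac{29}{221}\right) - 6\right) 171 = \left(\frac{888}{5083} - 6\right) 171 = \left(- \frac{29610}{5083}\right) 171 = - \frac{5063310}{5083}$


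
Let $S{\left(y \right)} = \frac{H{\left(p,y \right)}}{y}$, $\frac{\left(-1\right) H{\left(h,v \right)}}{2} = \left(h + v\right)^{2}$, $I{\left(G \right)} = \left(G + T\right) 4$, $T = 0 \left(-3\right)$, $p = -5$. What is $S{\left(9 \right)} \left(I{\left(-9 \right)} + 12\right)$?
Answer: $\frac{256}{3} \approx 85.333$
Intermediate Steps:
$T = 0$
$I{\left(G \right)} = 4 G$ ($I{\left(G \right)} = \left(G + 0\right) 4 = G 4 = 4 G$)
$H{\left(h,v \right)} = - 2 \left(h + v\right)^{2}$
$S{\left(y \right)} = - \frac{2 \left(-5 + y\right)^{2}}{y}$ ($S{\left(y \right)} = \frac{\left(-2\right) \left(-5 + y\right)^{2}}{y} = - \frac{2 \left(-5 + y\right)^{2}}{y}$)
$S{\left(9 \right)} \left(I{\left(-9 \right)} + 12\right) = - \frac{2 \left(-5 + 9\right)^{2}}{9} \left(4 \left(-9\right) + 12\right) = \left(-2\right) \frac{1}{9} \cdot 4^{2} \left(-36 + 12\right) = \left(-2\right) \frac{1}{9} \cdot 16 \left(-24\right) = \left(- \frac{32}{9}\right) \left(-24\right) = \frac{256}{3}$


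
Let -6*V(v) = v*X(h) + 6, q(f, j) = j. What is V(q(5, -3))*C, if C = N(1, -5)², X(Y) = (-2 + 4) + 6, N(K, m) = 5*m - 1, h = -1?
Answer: 2028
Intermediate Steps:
N(K, m) = -1 + 5*m
X(Y) = 8 (X(Y) = 2 + 6 = 8)
C = 676 (C = (-1 + 5*(-5))² = (-1 - 25)² = (-26)² = 676)
V(v) = -1 - 4*v/3 (V(v) = -(v*8 + 6)/6 = -(8*v + 6)/6 = -(6 + 8*v)/6 = -1 - 4*v/3)
V(q(5, -3))*C = (-1 - 4/3*(-3))*676 = (-1 + 4)*676 = 3*676 = 2028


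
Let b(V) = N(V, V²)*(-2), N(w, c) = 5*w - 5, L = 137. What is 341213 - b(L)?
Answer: 342573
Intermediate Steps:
N(w, c) = -5 + 5*w
b(V) = 10 - 10*V (b(V) = (-5 + 5*V)*(-2) = 10 - 10*V)
341213 - b(L) = 341213 - (10 - 10*137) = 341213 - (10 - 1370) = 341213 - 1*(-1360) = 341213 + 1360 = 342573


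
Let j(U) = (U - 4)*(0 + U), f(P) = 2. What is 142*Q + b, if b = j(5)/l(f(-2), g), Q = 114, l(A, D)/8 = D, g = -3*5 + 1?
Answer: 1813051/112 ≈ 16188.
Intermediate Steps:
g = -14 (g = -15 + 1 = -14)
l(A, D) = 8*D
j(U) = U*(-4 + U) (j(U) = (-4 + U)*U = U*(-4 + U))
b = -5/112 (b = (5*(-4 + 5))/((8*(-14))) = (5*1)/(-112) = 5*(-1/112) = -5/112 ≈ -0.044643)
142*Q + b = 142*114 - 5/112 = 16188 - 5/112 = 1813051/112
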